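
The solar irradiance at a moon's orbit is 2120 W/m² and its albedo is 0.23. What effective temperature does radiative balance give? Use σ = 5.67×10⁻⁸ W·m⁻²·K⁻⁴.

Power absorbed = (1−a)S·πR²; power emitted = 4πR²σT⁴. Equating and cancelling πR²:
T = ((1−a)S / 4σ)^(1/4) = (1630 / (4 × 5.67×10⁻⁸))^(1/4) = (7.20×10^9)^(1/4).
T = 291 K.

T ≈ 291 K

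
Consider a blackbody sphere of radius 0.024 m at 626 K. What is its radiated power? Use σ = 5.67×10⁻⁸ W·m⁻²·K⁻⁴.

A = 4πr² = 4π × (0.024)² = 7.24×10^-3 m².
P = σAT⁴ = 5.67×10⁻⁸ × 7.24×10^-3 × (626)⁴ = 5.67×10⁻⁸ × 7.24×10^-3 × 1.54×10^11.
P = 63.0 W.

P ≈ 63.0 W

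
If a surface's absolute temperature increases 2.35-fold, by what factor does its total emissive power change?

factor ≈ 30.5

P ∝ T⁴, so the power scales as (2.35)⁴ = 30.5.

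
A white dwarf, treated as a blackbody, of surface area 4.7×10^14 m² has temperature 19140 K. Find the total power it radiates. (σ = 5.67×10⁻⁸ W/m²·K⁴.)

P = σAT⁴ = 5.67×10⁻⁸ × 4.70×10^14 × (19140)⁴ = 5.67×10⁻⁸ × 4.70×10^14 × 1.34×10^17.
P = 3.58×10^24 W.

P ≈ 3.58×10^24 W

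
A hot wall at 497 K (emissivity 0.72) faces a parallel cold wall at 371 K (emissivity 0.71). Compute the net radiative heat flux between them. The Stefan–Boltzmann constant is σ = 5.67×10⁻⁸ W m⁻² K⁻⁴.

q ≈ 1330 W/m²

For two large parallel gray plates, q = σ(T₁⁴ − T₂⁴) / (1/ε₁ + 1/ε₂ − 1).
1/ε₁ + 1/ε₂ − 1 = 1/0.72 + 1/0.71 − 1 = 1.797.
T₁⁴ − T₂⁴ = 6.10×10^10 − 1.89×10^10 = 4.21×10^10 K⁴.
q = 5.67×10⁻⁸ × 4.21×10^10 / 1.797 = 1330 W/m².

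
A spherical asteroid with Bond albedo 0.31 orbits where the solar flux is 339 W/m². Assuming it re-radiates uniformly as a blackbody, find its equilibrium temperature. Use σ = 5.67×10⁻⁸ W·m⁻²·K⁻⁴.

T ≈ 179 K

Power absorbed = (1−a)S·πR²; power emitted = 4πR²σT⁴. Equating and cancelling πR²:
T = ((1−a)S / 4σ)^(1/4) = (234 / (4 × 5.67×10⁻⁸))^(1/4) = (1.03×10^9)^(1/4).
T = 179 K.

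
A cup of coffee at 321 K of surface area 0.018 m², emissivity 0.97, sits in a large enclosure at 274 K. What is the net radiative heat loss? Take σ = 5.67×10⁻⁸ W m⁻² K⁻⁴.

Q ≈ 4.93 W

Q = εσA(T⁴ − T_s⁴). T⁴ − T_s⁴ = (321)⁴ − (274)⁴ = 1.06×10^10 − 5.64×10^9 = 4.98×10^9 K⁴.
Q = 0.97 × 5.67×10⁻⁸ × 0.0180 × 4.98×10^9 = 4.93 W.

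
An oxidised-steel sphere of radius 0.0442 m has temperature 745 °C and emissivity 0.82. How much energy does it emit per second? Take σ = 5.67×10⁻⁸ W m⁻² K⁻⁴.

A = 4πr² = 4π × (0.0442)² = 0.0246 m².
745 °C = 1018 K.
Stefan–Boltzmann: P = εσAT⁴ = 0.82 × 5.67×10⁻⁸ × 0.0246 × (1018)⁴ = 0.82 × 5.67×10⁻⁸ × 0.0246 × 1.07×10^12.
P = 1230 W.

P ≈ 1230 W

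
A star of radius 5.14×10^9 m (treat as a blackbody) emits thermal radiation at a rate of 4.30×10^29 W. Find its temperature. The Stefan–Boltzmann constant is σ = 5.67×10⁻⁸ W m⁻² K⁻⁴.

T ≈ 12300 K

A = 4πr² = 4π × (5.14×10^9)² = 3.32×10^20 m².
From P = σAT⁴, T = (P / σA)^(1/4) = (4.30×10^29 / (5.67×10⁻⁸ × 3.32×10^20))^(1/4).
T = (2.28×10^16)^(1/4) = 12300 K.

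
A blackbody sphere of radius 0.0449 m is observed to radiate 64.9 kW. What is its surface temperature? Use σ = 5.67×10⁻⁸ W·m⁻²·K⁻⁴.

T ≈ 2590 K

A = 4πr² = 4π × (0.0449)² = 0.0253 m².
From P = σAT⁴, T = (P / σA)^(1/4) = (64900 / (5.67×10⁻⁸ × 0.0253))^(1/4).
T = (4.52×10^13)^(1/4) = 2590 K.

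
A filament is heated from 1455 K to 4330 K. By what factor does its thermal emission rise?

ratio ≈ 78.4

P ∝ T⁴, so the ratio is (4330/1455)⁴ = (2.976)⁴ = 78.4.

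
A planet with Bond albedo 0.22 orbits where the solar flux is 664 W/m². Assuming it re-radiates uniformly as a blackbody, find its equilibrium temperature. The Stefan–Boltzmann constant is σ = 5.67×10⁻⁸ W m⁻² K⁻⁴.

Power absorbed = (1−a)S·πR²; power emitted = 4πR²σT⁴. Equating and cancelling πR²:
T = ((1−a)S / 4σ)^(1/4) = (518 / (4 × 5.67×10⁻⁸))^(1/4) = (2.28×10^9)^(1/4).
T = 219 K.

T ≈ 219 K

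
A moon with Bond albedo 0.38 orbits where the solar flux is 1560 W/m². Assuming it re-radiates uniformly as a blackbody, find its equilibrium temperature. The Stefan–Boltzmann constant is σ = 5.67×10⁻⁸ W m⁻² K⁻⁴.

T ≈ 256 K

Power absorbed = (1−a)S·πR²; power emitted = 4πR²σT⁴. Equating and cancelling πR²:
T = ((1−a)S / 4σ)^(1/4) = (967 / (4 × 5.67×10⁻⁸))^(1/4) = (4.26×10^9)^(1/4).
T = 256 K.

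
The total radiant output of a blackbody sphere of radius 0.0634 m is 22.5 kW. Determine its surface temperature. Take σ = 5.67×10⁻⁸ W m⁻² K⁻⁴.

A = 4πr² = 4π × (0.0634)² = 0.0505 m².
From P = σAT⁴, T = (P / σA)^(1/4) = (22500 / (5.67×10⁻⁸ × 0.0505))^(1/4).
T = (7.86×10^12)^(1/4) = 1670 K.

T ≈ 1670 K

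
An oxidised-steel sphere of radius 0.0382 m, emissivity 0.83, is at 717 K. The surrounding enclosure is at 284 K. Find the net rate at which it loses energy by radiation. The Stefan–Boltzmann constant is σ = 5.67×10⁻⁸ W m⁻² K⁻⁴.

A = 4πr² = 4π × (0.0382)² = 0.0183 m².
Q = εσA(T⁴ − T_s⁴). T⁴ − T_s⁴ = (717)⁴ − (284)⁴ = 2.64×10^11 − 6.51×10^9 = 2.58×10^11 K⁴.
Q = 0.83 × 5.67×10⁻⁸ × 0.0183 × 2.58×10^11 = 222 W.

Q ≈ 222 W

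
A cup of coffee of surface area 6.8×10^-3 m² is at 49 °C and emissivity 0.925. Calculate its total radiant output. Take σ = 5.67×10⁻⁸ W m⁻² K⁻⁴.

49 °C = 322 K.
Stefan–Boltzmann: P = εσAT⁴ = 0.925 × 5.67×10⁻⁸ × 6.80×10^-3 × (322)⁴ = 0.925 × 5.67×10⁻⁸ × 6.80×10^-3 × 1.08×10^10.
P = 3.83 W.

P ≈ 3.83 W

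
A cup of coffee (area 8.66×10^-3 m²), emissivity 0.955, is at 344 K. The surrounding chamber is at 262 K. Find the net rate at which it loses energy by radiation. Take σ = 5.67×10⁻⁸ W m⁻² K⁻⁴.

Q ≈ 4.36 W

Q = εσA(T⁴ − T_s⁴). T⁴ − T_s⁴ = (344)⁴ − (262)⁴ = 1.40×10^10 − 4.71×10^9 = 9.29×10^9 K⁴.
Q = 0.955 × 5.67×10⁻⁸ × 8.66×10^-3 × 9.29×10^9 = 4.36 W.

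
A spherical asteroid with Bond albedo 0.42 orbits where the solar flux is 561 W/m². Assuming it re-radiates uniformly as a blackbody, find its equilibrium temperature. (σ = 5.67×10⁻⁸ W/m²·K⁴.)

Power absorbed = (1−a)S·πR²; power emitted = 4πR²σT⁴. Equating and cancelling πR²:
T = ((1−a)S / 4σ)^(1/4) = (325 / (4 × 5.67×10⁻⁸))^(1/4) = (1.43×10^9)^(1/4).
T = 195 K.

T ≈ 195 K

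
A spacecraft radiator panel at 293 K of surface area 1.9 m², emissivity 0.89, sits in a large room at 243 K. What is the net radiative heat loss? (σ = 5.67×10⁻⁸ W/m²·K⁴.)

Q ≈ 372 W

Q = εσA(T⁴ − T_s⁴). T⁴ − T_s⁴ = (293)⁴ − (243)⁴ = 7.37×10^9 − 3.49×10^9 = 3.88×10^9 K⁴.
Q = 0.89 × 5.67×10⁻⁸ × 1.90 × 3.88×10^9 = 372 W.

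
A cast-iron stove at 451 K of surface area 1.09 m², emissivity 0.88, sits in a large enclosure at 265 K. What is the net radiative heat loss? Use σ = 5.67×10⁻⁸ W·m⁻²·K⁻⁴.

Q = εσA(T⁴ − T_s⁴). T⁴ − T_s⁴ = (451)⁴ − (265)⁴ = 4.14×10^10 − 4.93×10^9 = 3.64×10^10 K⁴.
Q = 0.88 × 5.67×10⁻⁸ × 1.09 × 3.64×10^10 = 1980 W.

Q ≈ 1980 W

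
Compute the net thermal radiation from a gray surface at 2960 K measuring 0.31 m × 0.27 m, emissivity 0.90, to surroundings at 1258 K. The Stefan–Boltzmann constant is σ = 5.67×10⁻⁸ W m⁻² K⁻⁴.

Q ≈ 3.17×10^5 W

A = 0.31 × 0.27 = 0.0837 m².
Q = εσA(T⁴ − T_s⁴). T⁴ − T_s⁴ = (2960)⁴ − (1258)⁴ = 7.68×10^13 − 2.50×10^12 = 7.43×10^13 K⁴.
Q = 0.90 × 5.67×10⁻⁸ × 0.0837 × 7.43×10^13 = 3.17×10^5 W.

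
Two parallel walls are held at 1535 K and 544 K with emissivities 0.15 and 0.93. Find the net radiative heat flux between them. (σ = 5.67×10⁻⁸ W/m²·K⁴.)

q ≈ 46000 W/m²

For two large parallel gray plates, q = σ(T₁⁴ − T₂⁴) / (1/ε₁ + 1/ε₂ − 1).
1/ε₁ + 1/ε₂ − 1 = 1/0.15 + 1/0.93 − 1 = 6.742.
T₁⁴ − T₂⁴ = 5.55×10^12 − 8.76×10^10 = 5.46×10^12 K⁴.
q = 5.67×10⁻⁸ × 5.46×10^12 / 6.742 = 46000 W/m².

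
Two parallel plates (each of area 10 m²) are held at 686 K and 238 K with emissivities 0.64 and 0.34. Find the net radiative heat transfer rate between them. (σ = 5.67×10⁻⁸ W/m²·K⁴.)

Q ≈ 35300 W

For two large parallel gray plates, q = σ(T₁⁴ − T₂⁴) / (1/ε₁ + 1/ε₂ − 1).
1/ε₁ + 1/ε₂ − 1 = 1/0.64 + 1/0.34 − 1 = 3.504.
T₁⁴ − T₂⁴ = 2.21×10^11 − 3.21×10^9 = 2.18×10^11 K⁴.
q = 5.67×10⁻⁸ × 2.18×10^11 / 3.504 = 3530 W/m².
Q = q·A = 3530 × 10 = 35300 W.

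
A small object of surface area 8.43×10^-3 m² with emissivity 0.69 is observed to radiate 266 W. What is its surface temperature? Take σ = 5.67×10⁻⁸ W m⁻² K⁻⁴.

T ≈ 948 K

From P = εσAT⁴, T = (P / εσA)^(1/4) = (266 / (0.69 × 5.67×10⁻⁸ × 8.43×10^-3))^(1/4).
T = (8.07×10^11)^(1/4) = 948 K.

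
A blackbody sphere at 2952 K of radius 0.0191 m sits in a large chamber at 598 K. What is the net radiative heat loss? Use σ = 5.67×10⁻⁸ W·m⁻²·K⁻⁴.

A = 4πr² = 4π × (0.0191)² = 4.58×10^-3 m².
Q = σA(T⁴ − T_s⁴). T⁴ − T_s⁴ = (2952)⁴ − (598)⁴ = 7.59×10^13 − 1.28×10^11 = 7.58×10^13 K⁴.
Q = 5.67×10⁻⁸ × 4.58×10^-3 × 7.58×10^13 = 19700 W.

Q ≈ 19700 W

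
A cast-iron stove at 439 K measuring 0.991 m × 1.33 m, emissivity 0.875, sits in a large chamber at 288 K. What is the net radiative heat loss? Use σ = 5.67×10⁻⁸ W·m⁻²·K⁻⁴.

A = 0.991 × 1.33 = 1.32 m².
Q = εσA(T⁴ − T_s⁴). T⁴ − T_s⁴ = (439)⁴ − (288)⁴ = 3.71×10^10 − 6.88×10^9 = 3.03×10^10 K⁴.
Q = 0.875 × 5.67×10⁻⁸ × 1.32 × 3.03×10^10 = 1980 W.

Q ≈ 1980 W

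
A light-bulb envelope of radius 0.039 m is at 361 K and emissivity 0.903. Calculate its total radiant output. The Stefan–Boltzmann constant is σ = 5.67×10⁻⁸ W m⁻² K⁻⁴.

P ≈ 16.6 W

A = 4πr² = 4π × (0.039)² = 0.0191 m².
Stefan–Boltzmann: P = εσAT⁴ = 0.903 × 5.67×10⁻⁸ × 0.0191 × (361)⁴ = 0.903 × 5.67×10⁻⁸ × 0.0191 × 1.70×10^10.
P = 16.6 W.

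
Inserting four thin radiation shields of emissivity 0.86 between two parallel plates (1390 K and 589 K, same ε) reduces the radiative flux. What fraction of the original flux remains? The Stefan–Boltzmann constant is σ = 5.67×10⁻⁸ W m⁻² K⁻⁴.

With N identical shields there are N+1 = 5 gaps in series, each with the same radiative resistance, so the flux falls to 1/(N+1) of its unshielded value.

ratio ≈ 0.200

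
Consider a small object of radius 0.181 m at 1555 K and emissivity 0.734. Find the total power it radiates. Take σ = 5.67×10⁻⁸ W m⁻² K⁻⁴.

P ≈ 1.00×10^5 W

A = 4πr² = 4π × (0.181)² = 0.412 m².
Stefan–Boltzmann: P = εσAT⁴ = 0.734 × 5.67×10⁻⁸ × 0.412 × (1555)⁴ = 0.734 × 5.67×10⁻⁸ × 0.412 × 5.85×10^12.
P = 1.00×10^5 W.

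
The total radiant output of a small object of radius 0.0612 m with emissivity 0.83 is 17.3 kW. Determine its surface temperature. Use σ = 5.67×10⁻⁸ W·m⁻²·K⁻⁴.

T ≈ 1670 K

A = 4πr² = 4π × (0.0612)² = 0.0471 m².
From P = εσAT⁴, T = (P / εσA)^(1/4) = (17300 / (0.83 × 5.67×10⁻⁸ × 0.0471))^(1/4).
T = (7.81×10^12)^(1/4) = 1670 K.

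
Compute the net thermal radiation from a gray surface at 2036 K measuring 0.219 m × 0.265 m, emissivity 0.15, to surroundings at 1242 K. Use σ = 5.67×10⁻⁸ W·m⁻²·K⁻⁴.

Q ≈ 7310 W

A = 0.219 × 0.265 = 0.0580 m².
Q = εσA(T⁴ − T_s⁴). T⁴ − T_s⁴ = (2036)⁴ − (1242)⁴ = 1.72×10^13 − 2.38×10^12 = 1.48×10^13 K⁴.
Q = 0.15 × 5.67×10⁻⁸ × 0.0580 × 1.48×10^13 = 7310 W.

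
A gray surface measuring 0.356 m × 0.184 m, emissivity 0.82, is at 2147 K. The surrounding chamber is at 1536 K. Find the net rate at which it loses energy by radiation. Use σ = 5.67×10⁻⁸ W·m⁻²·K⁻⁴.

Q ≈ 47800 W

A = 0.356 × 0.184 = 0.0655 m².
Q = εσA(T⁴ − T_s⁴). T⁴ − T_s⁴ = (2147)⁴ − (1536)⁴ = 2.12×10^13 − 5.57×10^12 = 1.57×10^13 K⁴.
Q = 0.82 × 5.67×10⁻⁸ × 0.0655 × 1.57×10^13 = 47800 W.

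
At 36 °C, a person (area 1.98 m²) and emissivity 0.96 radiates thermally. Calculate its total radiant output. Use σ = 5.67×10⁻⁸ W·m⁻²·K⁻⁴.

36 °C = 309 K.
Stefan–Boltzmann: P = εσAT⁴ = 0.96 × 5.67×10⁻⁸ × 1.98 × (309)⁴ = 0.96 × 5.67×10⁻⁸ × 1.98 × 9.12×10^9.
P = 983 W.

P ≈ 983 W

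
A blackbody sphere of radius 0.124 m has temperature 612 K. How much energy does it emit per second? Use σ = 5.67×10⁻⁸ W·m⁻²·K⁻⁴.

P ≈ 1540 W

A = 4πr² = 4π × (0.124)² = 0.193 m².
P = σAT⁴ = 5.67×10⁻⁸ × 0.193 × (612)⁴ = 5.67×10⁻⁸ × 0.193 × 1.40×10^11.
P = 1540 W.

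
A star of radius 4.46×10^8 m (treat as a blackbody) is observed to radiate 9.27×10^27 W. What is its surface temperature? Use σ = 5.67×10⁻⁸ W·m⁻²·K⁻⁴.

T ≈ 16000 K

A = 4πr² = 4π × (4.46×10^8)² = 2.50×10^18 m².
From P = σAT⁴, T = (P / σA)^(1/4) = (9.27×10^27 / (5.67×10⁻⁸ × 2.50×10^18))^(1/4).
T = (6.54×10^16)^(1/4) = 16000 K.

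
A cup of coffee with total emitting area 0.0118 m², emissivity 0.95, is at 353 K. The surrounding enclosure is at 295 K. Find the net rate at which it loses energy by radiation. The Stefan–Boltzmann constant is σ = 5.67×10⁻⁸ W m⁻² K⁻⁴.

Q = εσA(T⁴ − T_s⁴). T⁴ − T_s⁴ = (353)⁴ − (295)⁴ = 1.55×10^10 − 7.57×10^9 = 7.95×10^9 K⁴.
Q = 0.95 × 5.67×10⁻⁸ × 0.0118 × 7.95×10^9 = 5.06 W.

Q ≈ 5.06 W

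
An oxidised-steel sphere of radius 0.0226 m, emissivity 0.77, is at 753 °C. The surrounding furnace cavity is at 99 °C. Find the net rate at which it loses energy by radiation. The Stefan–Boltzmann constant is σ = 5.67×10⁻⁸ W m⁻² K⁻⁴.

A = 4πr² = 4π × (0.0226)² = 6.42×10^-3 m².
Convert: 753 °C = 1026 K; 99 °C = 372 K.
Q = εσA(T⁴ − T_s⁴). T⁴ − T_s⁴ = (1026)⁴ − (372)⁴ = 1.11×10^12 − 1.92×10^10 = 1.09×10^12 K⁴.
Q = 0.77 × 5.67×10⁻⁸ × 6.42×10^-3 × 1.09×10^12 = 305 W.

Q ≈ 305 W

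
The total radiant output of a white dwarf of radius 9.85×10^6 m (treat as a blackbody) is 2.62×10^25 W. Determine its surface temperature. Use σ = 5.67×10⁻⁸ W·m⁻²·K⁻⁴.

T ≈ 24800 K

A = 4πr² = 4π × (9.85×10^6)² = 1.22×10^15 m².
From P = σAT⁴, T = (P / σA)^(1/4) = (2.62×10^25 / (5.67×10⁻⁸ × 1.22×10^15))^(1/4).
T = (3.79×10^17)^(1/4) = 24800 K.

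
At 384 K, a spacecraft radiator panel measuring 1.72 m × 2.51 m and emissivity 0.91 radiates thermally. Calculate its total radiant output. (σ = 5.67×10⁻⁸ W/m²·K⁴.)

A = 1.72 × 2.51 = 4.32 m².
Stefan–Boltzmann: P = εσAT⁴ = 0.91 × 5.67×10⁻⁸ × 4.32 × (384)⁴ = 0.91 × 5.67×10⁻⁸ × 4.32 × 2.17×10^10.
P = 4840 W.

P ≈ 4840 W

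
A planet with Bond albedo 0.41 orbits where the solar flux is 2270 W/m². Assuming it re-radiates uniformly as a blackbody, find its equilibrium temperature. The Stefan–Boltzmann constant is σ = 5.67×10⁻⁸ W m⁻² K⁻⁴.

T ≈ 277 K

Power absorbed = (1−a)S·πR²; power emitted = 4πR²σT⁴. Equating and cancelling πR²:
T = ((1−a)S / 4σ)^(1/4) = (1340 / (4 × 5.67×10⁻⁸))^(1/4) = (5.91×10^9)^(1/4).
T = 277 K.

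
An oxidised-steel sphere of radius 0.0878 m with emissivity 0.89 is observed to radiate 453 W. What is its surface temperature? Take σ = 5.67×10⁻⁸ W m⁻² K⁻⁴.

A = 4πr² = 4π × (0.0878)² = 0.0969 m².
From P = εσAT⁴, T = (P / εσA)^(1/4) = (453 / (0.89 × 5.67×10⁻⁸ × 0.0969))^(1/4).
T = (9.27×10^10)^(1/4) = 552 K.

T ≈ 552 K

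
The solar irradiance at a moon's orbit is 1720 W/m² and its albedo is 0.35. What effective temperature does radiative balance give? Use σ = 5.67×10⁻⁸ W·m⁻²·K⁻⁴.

Power absorbed = (1−a)S·πR²; power emitted = 4πR²σT⁴. Equating and cancelling πR²:
T = ((1−a)S / 4σ)^(1/4) = (1120 / (4 × 5.67×10⁻⁸))^(1/4) = (4.93×10^9)^(1/4).
T = 265 K.

T ≈ 265 K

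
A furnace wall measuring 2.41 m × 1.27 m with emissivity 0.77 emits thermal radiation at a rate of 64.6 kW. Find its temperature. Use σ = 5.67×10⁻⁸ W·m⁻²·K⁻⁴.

A = 2.41 × 1.27 = 3.06 m².
From P = εσAT⁴, T = (P / εσA)^(1/4) = (64600 / (0.77 × 5.67×10⁻⁸ × 3.06))^(1/4).
T = (4.83×10^11)^(1/4) = 834 K.

T ≈ 834 K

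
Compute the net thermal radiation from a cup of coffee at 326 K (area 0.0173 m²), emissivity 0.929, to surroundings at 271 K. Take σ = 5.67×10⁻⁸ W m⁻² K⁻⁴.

Q ≈ 5.38 W

Q = εσA(T⁴ − T_s⁴). T⁴ − T_s⁴ = (326)⁴ − (271)⁴ = 1.13×10^10 − 5.39×10^9 = 5.90×10^9 K⁴.
Q = 0.929 × 5.67×10⁻⁸ × 0.0173 × 5.90×10^9 = 5.38 W.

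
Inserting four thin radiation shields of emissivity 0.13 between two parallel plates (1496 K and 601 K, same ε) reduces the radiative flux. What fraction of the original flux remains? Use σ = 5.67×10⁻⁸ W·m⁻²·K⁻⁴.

ratio ≈ 0.200

With N identical shields there are N+1 = 5 gaps in series, each with the same radiative resistance, so the flux falls to 1/(N+1) of its unshielded value.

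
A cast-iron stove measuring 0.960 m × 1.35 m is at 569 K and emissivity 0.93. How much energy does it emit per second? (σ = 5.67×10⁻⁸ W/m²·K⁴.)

A = 0.960 × 1.35 = 1.30 m².
Stefan–Boltzmann: P = εσAT⁴ = 0.93 × 5.67×10⁻⁸ × 1.30 × (569)⁴ = 0.93 × 5.67×10⁻⁸ × 1.30 × 1.05×10^11.
P = 7160 W.

P ≈ 7160 W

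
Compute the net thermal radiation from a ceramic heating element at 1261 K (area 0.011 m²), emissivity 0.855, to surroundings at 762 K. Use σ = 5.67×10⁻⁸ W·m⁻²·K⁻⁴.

Q = εσA(T⁴ − T_s⁴). T⁴ − T_s⁴ = (1261)⁴ − (762)⁴ = 2.53×10^12 − 3.37×10^11 = 2.19×10^12 K⁴.
Q = 0.855 × 5.67×10⁻⁸ × 0.0110 × 2.19×10^12 = 1170 W.

Q ≈ 1170 W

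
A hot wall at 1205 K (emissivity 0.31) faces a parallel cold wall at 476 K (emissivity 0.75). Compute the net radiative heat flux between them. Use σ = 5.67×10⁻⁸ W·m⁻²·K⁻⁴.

q ≈ 32800 W/m²

For two large parallel gray plates, q = σ(T₁⁴ − T₂⁴) / (1/ε₁ + 1/ε₂ − 1).
1/ε₁ + 1/ε₂ − 1 = 1/0.31 + 1/0.75 − 1 = 3.559.
T₁⁴ − T₂⁴ = 2.11×10^12 − 5.13×10^10 = 2.06×10^12 K⁴.
q = 5.67×10⁻⁸ × 2.06×10^12 / 3.559 = 32800 W/m².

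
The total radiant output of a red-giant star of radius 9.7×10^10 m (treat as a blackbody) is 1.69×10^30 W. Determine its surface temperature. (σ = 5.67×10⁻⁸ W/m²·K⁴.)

T ≈ 3980 K

A = 4πr² = 4π × (9.7×10^10)² = 1.18×10^23 m².
From P = σAT⁴, T = (P / σA)^(1/4) = (1.69×10^30 / (5.67×10⁻⁸ × 1.18×10^23))^(1/4).
T = (2.52×10^14)^(1/4) = 3980 K.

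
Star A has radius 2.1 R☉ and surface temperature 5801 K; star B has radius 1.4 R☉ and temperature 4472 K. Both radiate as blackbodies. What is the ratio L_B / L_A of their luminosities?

L = 4πR²σT⁴ ∝ R²T⁴, so L_B/L_A = (1.4/2.1)² × (4472/5801)⁴ = 0.444 × 0.353 = 0.157.

L_B/L_A ≈ 0.157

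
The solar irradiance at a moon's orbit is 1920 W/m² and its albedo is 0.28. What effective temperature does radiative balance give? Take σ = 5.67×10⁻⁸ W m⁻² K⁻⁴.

T ≈ 279 K

Power absorbed = (1−a)S·πR²; power emitted = 4πR²σT⁴. Equating and cancelling πR²:
T = ((1−a)S / 4σ)^(1/4) = (1380 / (4 × 5.67×10⁻⁸))^(1/4) = (6.10×10^9)^(1/4).
T = 279 K.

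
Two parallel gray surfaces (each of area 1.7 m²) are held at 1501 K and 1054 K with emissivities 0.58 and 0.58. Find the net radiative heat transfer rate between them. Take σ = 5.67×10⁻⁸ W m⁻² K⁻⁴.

For two large parallel gray plates, q = σ(T₁⁴ − T₂⁴) / (1/ε₁ + 1/ε₂ − 1).
1/ε₁ + 1/ε₂ − 1 = 1/0.58 + 1/0.58 − 1 = 2.448.
T₁⁴ − T₂⁴ = 5.08×10^12 − 1.23×10^12 = 3.84×10^12 K⁴.
q = 5.67×10⁻⁸ × 3.84×10^12 / 2.448 = 89000 W/m².
Q = q·A = 89000 × 1.7 = 1.51×10^5 W.

Q ≈ 1.51×10^5 W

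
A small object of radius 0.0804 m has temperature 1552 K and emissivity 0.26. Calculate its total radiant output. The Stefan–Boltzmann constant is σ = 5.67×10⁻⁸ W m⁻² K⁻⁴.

P ≈ 6950 W

A = 4πr² = 4π × (0.0804)² = 0.0812 m².
P = εσAT⁴ = 0.26 × 5.67×10⁻⁸ × 0.0812 × (1552)⁴ = 0.26 × 5.67×10⁻⁸ × 0.0812 × 5.80×10^12.
P = 6950 W.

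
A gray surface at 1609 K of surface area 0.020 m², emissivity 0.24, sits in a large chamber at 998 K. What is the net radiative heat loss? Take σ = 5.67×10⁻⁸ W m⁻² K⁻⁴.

Q ≈ 1550 W

Q = εσA(T⁴ − T_s⁴). T⁴ − T_s⁴ = (1609)⁴ − (998)⁴ = 6.70×10^12 − 9.92×10^11 = 5.71×10^12 K⁴.
Q = 0.24 × 5.67×10⁻⁸ × 0.0200 × 5.71×10^12 = 1550 W.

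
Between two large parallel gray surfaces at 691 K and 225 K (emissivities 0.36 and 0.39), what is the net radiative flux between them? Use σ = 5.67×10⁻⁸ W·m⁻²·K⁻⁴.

q ≈ 2940 W/m²

For two large parallel gray plates, q = σ(T₁⁴ − T₂⁴) / (1/ε₁ + 1/ε₂ − 1).
1/ε₁ + 1/ε₂ − 1 = 1/0.36 + 1/0.39 − 1 = 4.342.
T₁⁴ − T₂⁴ = 2.28×10^11 − 2.56×10^9 = 2.25×10^11 K⁴.
q = 5.67×10⁻⁸ × 2.25×10^11 / 4.342 = 2940 W/m².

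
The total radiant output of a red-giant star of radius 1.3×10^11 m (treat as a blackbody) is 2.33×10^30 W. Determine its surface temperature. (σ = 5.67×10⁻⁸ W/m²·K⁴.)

A = 4πr² = 4π × (1.3×10^11)² = 2.12×10^23 m².
From P = σAT⁴, T = (P / σA)^(1/4) = (2.33×10^30 / (5.67×10⁻⁸ × 2.12×10^23))^(1/4).
T = (1.93×10^14)^(1/4) = 3730 K.

T ≈ 3730 K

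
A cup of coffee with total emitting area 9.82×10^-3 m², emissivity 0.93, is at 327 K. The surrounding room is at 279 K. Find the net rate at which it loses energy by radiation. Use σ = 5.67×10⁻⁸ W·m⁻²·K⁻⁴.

Q ≈ 2.78 W

Q = εσA(T⁴ − T_s⁴). T⁴ − T_s⁴ = (327)⁴ − (279)⁴ = 1.14×10^10 − 6.06×10^9 = 5.37×10^9 K⁴.
Q = 0.93 × 5.67×10⁻⁸ × 9.82×10^-3 × 5.37×10^9 = 2.78 W.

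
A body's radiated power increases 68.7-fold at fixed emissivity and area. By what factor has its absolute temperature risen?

P ∝ T⁴ ⇒ T ∝ P^(1/4), so T scales by (68.7)^(1/4) = 2.88.

factor ≈ 2.88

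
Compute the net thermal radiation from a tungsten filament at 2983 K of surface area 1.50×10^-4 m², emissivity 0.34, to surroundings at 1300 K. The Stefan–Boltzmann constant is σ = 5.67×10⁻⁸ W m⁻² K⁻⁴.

Q ≈ 221 W

Q = εσA(T⁴ − T_s⁴). T⁴ − T_s⁴ = (2983)⁴ − (1300)⁴ = 7.92×10^13 − 2.86×10^12 = 7.63×10^13 K⁴.
Q = 0.34 × 5.67×10⁻⁸ × 1.50×10^-4 × 7.63×10^13 = 221 W.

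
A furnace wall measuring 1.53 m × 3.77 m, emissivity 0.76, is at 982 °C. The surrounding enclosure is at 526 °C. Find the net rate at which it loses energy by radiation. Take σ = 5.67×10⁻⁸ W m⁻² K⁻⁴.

Q ≈ 5.15×10^5 W

A = 1.53 × 3.77 = 5.77 m².
Convert: 982 °C = 1255 K; 526 °C = 799 K.
Q = εσA(T⁴ − T_s⁴). T⁴ − T_s⁴ = (1255)⁴ − (799)⁴ = 2.48×10^12 − 4.08×10^11 = 2.07×10^12 K⁴.
Q = 0.76 × 5.67×10⁻⁸ × 5.77 × 2.07×10^12 = 5.15×10^5 W.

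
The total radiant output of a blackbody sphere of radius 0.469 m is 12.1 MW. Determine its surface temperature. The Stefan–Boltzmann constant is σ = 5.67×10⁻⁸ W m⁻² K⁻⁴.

A = 4πr² = 4π × (0.469)² = 2.76 m².
From P = σAT⁴, T = (P / σA)^(1/4) = (1.21×10^7 / (5.67×10⁻⁸ × 2.76))^(1/4).
T = (7.72×10^13)^(1/4) = 2960 K.

T ≈ 2960 K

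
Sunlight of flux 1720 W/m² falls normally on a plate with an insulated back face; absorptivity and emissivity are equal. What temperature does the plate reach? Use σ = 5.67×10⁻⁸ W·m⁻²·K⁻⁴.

Absorbed flux αS = emitted flux εσT⁴ (one radiating face); with α = ε, T = (S/σ)^(1/4).
T = (1720 / 5.67×10⁻⁸)^(1/4) = (3.03×10^10)^(1/4).
T = 417 K.

T ≈ 417 K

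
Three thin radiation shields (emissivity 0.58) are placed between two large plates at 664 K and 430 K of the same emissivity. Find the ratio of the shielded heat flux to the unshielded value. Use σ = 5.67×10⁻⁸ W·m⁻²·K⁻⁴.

ratio ≈ 0.250

With N identical shields there are N+1 = 4 gaps in series, each with the same radiative resistance, so the flux falls to 1/(N+1) of its unshielded value.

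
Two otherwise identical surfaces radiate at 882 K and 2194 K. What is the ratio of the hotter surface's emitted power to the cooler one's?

ratio ≈ 38.3

P ∝ T⁴, so the ratio is (2194/882)⁴ = (2.488)⁴ = 38.3.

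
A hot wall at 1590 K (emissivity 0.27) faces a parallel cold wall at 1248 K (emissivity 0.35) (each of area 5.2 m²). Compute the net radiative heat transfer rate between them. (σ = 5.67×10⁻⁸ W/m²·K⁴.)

Q ≈ 2.10×10^5 W

For two large parallel gray plates, q = σ(T₁⁴ − T₂⁴) / (1/ε₁ + 1/ε₂ − 1).
1/ε₁ + 1/ε₂ − 1 = 1/0.27 + 1/0.35 − 1 = 5.561.
T₁⁴ − T₂⁴ = 6.39×10^12 − 2.43×10^12 = 3.97×10^12 K⁴.
q = 5.67×10⁻⁸ × 3.97×10^12 / 5.561 = 40400 W/m².
Q = q·A = 40400 × 5.2 = 2.10×10^5 W.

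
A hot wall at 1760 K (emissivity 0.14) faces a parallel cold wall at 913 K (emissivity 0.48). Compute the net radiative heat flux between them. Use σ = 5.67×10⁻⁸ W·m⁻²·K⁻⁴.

q ≈ 61300 W/m²

For two large parallel gray plates, q = σ(T₁⁴ − T₂⁴) / (1/ε₁ + 1/ε₂ − 1).
1/ε₁ + 1/ε₂ − 1 = 1/0.14 + 1/0.48 − 1 = 8.226.
T₁⁴ − T₂⁴ = 9.60×10^12 − 6.95×10^11 = 8.90×10^12 K⁴.
q = 5.67×10⁻⁸ × 8.90×10^12 / 8.226 = 61300 W/m².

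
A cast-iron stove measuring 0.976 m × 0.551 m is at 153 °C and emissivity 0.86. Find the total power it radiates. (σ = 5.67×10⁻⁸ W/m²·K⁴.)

A = 0.976 × 0.551 = 0.538 m².
153 °C = 426 K.
P = εσAT⁴ = 0.86 × 5.67×10⁻⁸ × 0.538 × (426)⁴ = 0.86 × 5.67×10⁻⁸ × 0.538 × 3.29×10^10.
P = 864 W.

P ≈ 864 W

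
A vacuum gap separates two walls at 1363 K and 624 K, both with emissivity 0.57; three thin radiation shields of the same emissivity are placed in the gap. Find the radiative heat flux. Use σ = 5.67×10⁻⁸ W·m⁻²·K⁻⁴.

q ≈ 18600 W/m²

Each of the 4 gaps contributes resistance (2/ε − 1) = 2/0.57 − 1 = 2.509; total = 10.04.
q = σ(T₁⁴ − T₂⁴) / 10.04 = 5.67×10⁻⁸ × 3.30×10^12 / 10.04 = 18600 W/m².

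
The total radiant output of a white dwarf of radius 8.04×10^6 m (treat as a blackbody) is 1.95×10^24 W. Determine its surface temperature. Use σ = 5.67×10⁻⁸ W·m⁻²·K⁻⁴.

T ≈ 14300 K

A = 4πr² = 4π × (8.04×10^6)² = 8.12×10^14 m².
From P = σAT⁴, T = (P / σA)^(1/4) = (1.95×10^24 / (5.67×10⁻⁸ × 8.12×10^14))^(1/4).
T = (4.23×10^16)^(1/4) = 14300 K.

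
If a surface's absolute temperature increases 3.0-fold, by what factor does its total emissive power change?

factor ≈ 81.0

P ∝ T⁴, so the power scales as (3.0)⁴ = 81.0.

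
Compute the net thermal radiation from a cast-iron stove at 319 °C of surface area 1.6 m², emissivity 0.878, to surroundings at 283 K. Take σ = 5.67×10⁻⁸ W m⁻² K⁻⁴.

Convert: 319 °C = 592 K.
Q = εσA(T⁴ − T_s⁴). T⁴ − T_s⁴ = (592)⁴ − (283)⁴ = 1.23×10^11 − 6.41×10^9 = 1.16×10^11 K⁴.
Q = 0.878 × 5.67×10⁻⁸ × 1.60 × 1.16×10^11 = 9270 W.

Q ≈ 9270 W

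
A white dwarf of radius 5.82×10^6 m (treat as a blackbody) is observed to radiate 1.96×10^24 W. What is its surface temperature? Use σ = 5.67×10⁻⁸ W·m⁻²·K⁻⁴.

T ≈ 16900 K

A = 4πr² = 4π × (5.82×10^6)² = 4.26×10^14 m².
From P = σAT⁴, T = (P / σA)^(1/4) = (1.96×10^24 / (5.67×10⁻⁸ × 4.26×10^14))^(1/4).
T = (8.12×10^16)^(1/4) = 16900 K.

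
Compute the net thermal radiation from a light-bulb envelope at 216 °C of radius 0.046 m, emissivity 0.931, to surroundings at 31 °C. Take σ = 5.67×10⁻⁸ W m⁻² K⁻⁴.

Q ≈ 68.3 W

A = 4πr² = 4π × (0.046)² = 0.0266 m².
Convert: 216 °C = 489 K; 31 °C = 304 K.
Q = εσA(T⁴ − T_s⁴). T⁴ − T_s⁴ = (489)⁴ − (304)⁴ = 5.72×10^10 − 8.54×10^9 = 4.86×10^10 K⁴.
Q = 0.931 × 5.67×10⁻⁸ × 0.0266 × 4.86×10^10 = 68.3 W.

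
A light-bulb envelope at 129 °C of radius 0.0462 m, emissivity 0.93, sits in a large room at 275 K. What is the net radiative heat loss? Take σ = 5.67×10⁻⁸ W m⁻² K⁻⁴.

Q ≈ 28.8 W

A = 4πr² = 4π × (0.0462)² = 0.0268 m².
Convert: 129 °C = 402 K.
Q = εσA(T⁴ − T_s⁴). T⁴ − T_s⁴ = (402)⁴ − (275)⁴ = 2.61×10^10 − 5.72×10^9 = 2.04×10^10 K⁴.
Q = 0.93 × 5.67×10⁻⁸ × 0.0268 × 2.04×10^10 = 28.8 W.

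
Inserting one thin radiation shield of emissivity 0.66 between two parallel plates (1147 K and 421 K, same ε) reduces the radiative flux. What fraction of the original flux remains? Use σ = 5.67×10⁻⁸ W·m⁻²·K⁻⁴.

With N identical shields there are N+1 = 2 gaps in series, each with the same radiative resistance, so the flux falls to 1/(N+1) of its unshielded value.

ratio ≈ 0.500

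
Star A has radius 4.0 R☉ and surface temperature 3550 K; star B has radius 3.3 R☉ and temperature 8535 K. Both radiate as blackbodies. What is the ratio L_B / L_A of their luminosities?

L = 4πR²σT⁴ ∝ R²T⁴, so L_B/L_A = (3.3/4.0)² × (8535/3550)⁴ = 0.681 × 33.4 = 22.7.

L_B/L_A ≈ 22.7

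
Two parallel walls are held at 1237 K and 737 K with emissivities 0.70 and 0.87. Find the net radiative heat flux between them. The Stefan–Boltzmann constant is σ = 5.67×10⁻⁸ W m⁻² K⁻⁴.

For two large parallel gray plates, q = σ(T₁⁴ − T₂⁴) / (1/ε₁ + 1/ε₂ − 1).
1/ε₁ + 1/ε₂ − 1 = 1/0.70 + 1/0.87 − 1 = 1.578.
T₁⁴ − T₂⁴ = 2.34×10^12 − 2.95×10^11 = 2.05×10^12 K⁴.
q = 5.67×10⁻⁸ × 2.05×10^12 / 1.578 = 73500 W/m².

q ≈ 73500 W/m²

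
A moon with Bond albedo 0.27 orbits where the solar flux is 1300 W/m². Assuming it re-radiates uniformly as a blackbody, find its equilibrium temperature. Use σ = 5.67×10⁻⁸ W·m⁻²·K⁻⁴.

T ≈ 254 K

Power absorbed = (1−a)S·πR²; power emitted = 4πR²σT⁴. Equating and cancelling πR²:
T = ((1−a)S / 4σ)^(1/4) = (949 / (4 × 5.67×10⁻⁸))^(1/4) = (4.18×10^9)^(1/4).
T = 254 K.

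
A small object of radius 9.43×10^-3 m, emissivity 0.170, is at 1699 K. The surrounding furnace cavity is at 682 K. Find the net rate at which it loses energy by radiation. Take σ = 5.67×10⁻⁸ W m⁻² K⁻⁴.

A = 4πr² = 4π × (9.43×10^-3)² = 1.12×10^-3 m².
Q = εσA(T⁴ − T_s⁴). T⁴ − T_s⁴ = (1699)⁴ − (682)⁴ = 8.33×10^12 − 2.16×10^11 = 8.12×10^12 K⁴.
Q = 0.170 × 5.67×10⁻⁸ × 1.12×10^-3 × 8.12×10^12 = 87.4 W.

Q ≈ 87.4 W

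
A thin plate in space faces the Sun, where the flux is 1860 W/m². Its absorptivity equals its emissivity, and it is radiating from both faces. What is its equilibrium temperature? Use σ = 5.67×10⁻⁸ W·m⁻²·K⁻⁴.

T ≈ 358 K

Absorbed flux αS = emitted flux 2εσT⁴ per unit area; with α = ε this gives T = (S/2σ)^(1/4).
T = (1860 / (2 × 5.67×10⁻⁸))^(1/4) = (1.64×10^10)^(1/4).
T = 358 K.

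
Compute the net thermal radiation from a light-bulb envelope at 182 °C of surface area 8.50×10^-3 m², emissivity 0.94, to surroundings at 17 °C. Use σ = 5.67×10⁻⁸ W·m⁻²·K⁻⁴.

Q ≈ 16.2 W

Convert: 182 °C = 455 K; 17 °C = 290 K.
Q = εσA(T⁴ − T_s⁴). T⁴ − T_s⁴ = (455)⁴ − (290)⁴ = 4.29×10^10 − 7.07×10^9 = 3.58×10^10 K⁴.
Q = 0.94 × 5.67×10⁻⁸ × 8.50×10^-3 × 3.58×10^10 = 16.2 W.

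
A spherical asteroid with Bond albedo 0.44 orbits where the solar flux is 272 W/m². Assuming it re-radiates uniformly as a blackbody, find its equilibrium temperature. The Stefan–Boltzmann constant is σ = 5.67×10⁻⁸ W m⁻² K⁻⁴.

T ≈ 161 K

Power absorbed = (1−a)S·πR²; power emitted = 4πR²σT⁴. Equating and cancelling πR²:
T = ((1−a)S / 4σ)^(1/4) = (152 / (4 × 5.67×10⁻⁸))^(1/4) = (6.72×10^8)^(1/4).
T = 161 K.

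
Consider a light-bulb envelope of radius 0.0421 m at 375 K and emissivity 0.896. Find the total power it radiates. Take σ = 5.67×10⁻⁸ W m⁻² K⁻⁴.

A = 4πr² = 4π × (0.0421)² = 0.0223 m².
P = εσAT⁴ = 0.896 × 5.67×10⁻⁸ × 0.0223 × (375)⁴ = 0.896 × 5.67×10⁻⁸ × 0.0223 × 1.98×10^10.
P = 22.4 W.

P ≈ 22.4 W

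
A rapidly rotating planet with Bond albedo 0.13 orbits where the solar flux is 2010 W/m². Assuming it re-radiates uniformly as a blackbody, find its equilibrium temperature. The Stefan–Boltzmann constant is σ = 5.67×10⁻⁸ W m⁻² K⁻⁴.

Power absorbed = (1−a)S·πR²; power emitted = 4πR²σT⁴. Equating and cancelling πR²:
T = ((1−a)S / 4σ)^(1/4) = (1750 / (4 × 5.67×10⁻⁸))^(1/4) = (7.71×10^9)^(1/4).
T = 296 K.

T ≈ 296 K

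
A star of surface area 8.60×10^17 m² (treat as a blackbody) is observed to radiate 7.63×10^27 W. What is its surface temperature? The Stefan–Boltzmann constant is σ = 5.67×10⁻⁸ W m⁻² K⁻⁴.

From P = σAT⁴, T = (P / σA)^(1/4) = (7.63×10^27 / (5.67×10⁻⁸ × 8.60×10^17))^(1/4).
T = (1.56×10^17)^(1/4) = 19900 K.

T ≈ 19900 K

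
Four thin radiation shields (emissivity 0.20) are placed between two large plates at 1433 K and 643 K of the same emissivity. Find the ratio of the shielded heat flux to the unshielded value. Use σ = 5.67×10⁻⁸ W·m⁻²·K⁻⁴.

ratio ≈ 0.200

With N identical shields there are N+1 = 5 gaps in series, each with the same radiative resistance, so the flux falls to 1/(N+1) of its unshielded value.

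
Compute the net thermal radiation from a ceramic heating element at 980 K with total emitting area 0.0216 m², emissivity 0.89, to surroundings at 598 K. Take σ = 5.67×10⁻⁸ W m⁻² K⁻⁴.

Q = εσA(T⁴ − T_s⁴). T⁴ − T_s⁴ = (980)⁴ − (598)⁴ = 9.22×10^11 − 1.28×10^11 = 7.94×10^11 K⁴.
Q = 0.89 × 5.67×10⁻⁸ × 0.0216 × 7.94×10^11 = 866 W.

Q ≈ 866 W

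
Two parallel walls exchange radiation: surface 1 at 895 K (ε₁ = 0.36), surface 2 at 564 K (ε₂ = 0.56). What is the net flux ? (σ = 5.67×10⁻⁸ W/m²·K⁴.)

q ≈ 8600 W/m²

For two large parallel gray plates, q = σ(T₁⁴ − T₂⁴) / (1/ε₁ + 1/ε₂ − 1).
1/ε₁ + 1/ε₂ − 1 = 1/0.36 + 1/0.56 − 1 = 3.563.
T₁⁴ − T₂⁴ = 6.42×10^11 − 1.01×10^11 = 5.40×10^11 K⁴.
q = 5.67×10⁻⁸ × 5.40×10^11 / 3.563 = 8600 W/m².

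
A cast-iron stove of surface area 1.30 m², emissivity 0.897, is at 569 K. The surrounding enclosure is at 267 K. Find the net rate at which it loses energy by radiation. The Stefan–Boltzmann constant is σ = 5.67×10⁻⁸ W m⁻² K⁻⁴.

Q = εσA(T⁴ − T_s⁴). T⁴ − T_s⁴ = (569)⁴ − (267)⁴ = 1.05×10^11 − 5.08×10^9 = 9.97×10^10 K⁴.
Q = 0.897 × 5.67×10⁻⁸ × 1.30 × 9.97×10^10 = 6590 W.

Q ≈ 6590 W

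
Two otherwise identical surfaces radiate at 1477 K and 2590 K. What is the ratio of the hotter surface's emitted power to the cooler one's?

ratio ≈ 9.46

P ∝ T⁴, so the ratio is (2590/1477)⁴ = (1.754)⁴ = 9.46.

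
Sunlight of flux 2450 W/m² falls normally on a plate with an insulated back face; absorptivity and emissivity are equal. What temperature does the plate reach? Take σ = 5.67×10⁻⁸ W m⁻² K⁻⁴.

Absorbed flux αS = emitted flux εσT⁴ (one radiating face); with α = ε, T = (S/σ)^(1/4).
T = (2450 / 5.67×10⁻⁸)^(1/4) = (4.32×10^10)^(1/4).
T = 456 K.

T ≈ 456 K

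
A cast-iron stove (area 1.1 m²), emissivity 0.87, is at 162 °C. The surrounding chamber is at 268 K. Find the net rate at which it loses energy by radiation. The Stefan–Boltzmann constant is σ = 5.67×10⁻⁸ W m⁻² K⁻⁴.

Convert: 162 °C = 435 K.
Q = εσA(T⁴ − T_s⁴). T⁴ − T_s⁴ = (435)⁴ − (268)⁴ = 3.58×10^10 − 5.16×10^9 = 3.06×10^10 K⁴.
Q = 0.87 × 5.67×10⁻⁸ × 1.10 × 3.06×10^10 = 1660 W.

Q ≈ 1660 W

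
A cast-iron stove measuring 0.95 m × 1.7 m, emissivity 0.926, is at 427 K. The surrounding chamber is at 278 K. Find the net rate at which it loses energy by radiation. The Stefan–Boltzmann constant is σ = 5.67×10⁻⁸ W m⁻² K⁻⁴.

A = 0.95 × 1.7 = 1.61 m².
Q = εσA(T⁴ − T_s⁴). T⁴ − T_s⁴ = (427)⁴ − (278)⁴ = 3.32×10^10 − 5.97×10^9 = 2.73×10^10 K⁴.
Q = 0.926 × 5.67×10⁻⁸ × 1.61 × 2.73×10^10 = 2310 W.

Q ≈ 2310 W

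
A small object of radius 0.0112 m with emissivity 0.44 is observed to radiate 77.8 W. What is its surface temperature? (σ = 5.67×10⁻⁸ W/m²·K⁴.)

T ≈ 1190 K

A = 4πr² = 4π × (0.0112)² = 1.58×10^-3 m².
From P = εσAT⁴, T = (P / εσA)^(1/4) = (77.8 / (0.44 × 5.67×10⁻⁸ × 1.58×10^-3))^(1/4).
T = (1.98×10^12)^(1/4) = 1190 K.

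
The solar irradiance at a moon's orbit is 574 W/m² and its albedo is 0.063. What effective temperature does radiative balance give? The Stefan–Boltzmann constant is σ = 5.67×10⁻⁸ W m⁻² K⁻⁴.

T ≈ 221 K

Power absorbed = (1−a)S·πR²; power emitted = 4πR²σT⁴. Equating and cancelling πR²:
T = ((1−a)S / 4σ)^(1/4) = (538 / (4 × 5.67×10⁻⁸))^(1/4) = (2.37×10^9)^(1/4).
T = 221 K.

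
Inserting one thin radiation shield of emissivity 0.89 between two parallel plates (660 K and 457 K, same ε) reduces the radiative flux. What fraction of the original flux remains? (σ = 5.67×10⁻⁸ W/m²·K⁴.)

With N identical shields there are N+1 = 2 gaps in series, each with the same radiative resistance, so the flux falls to 1/(N+1) of its unshielded value.

ratio ≈ 0.500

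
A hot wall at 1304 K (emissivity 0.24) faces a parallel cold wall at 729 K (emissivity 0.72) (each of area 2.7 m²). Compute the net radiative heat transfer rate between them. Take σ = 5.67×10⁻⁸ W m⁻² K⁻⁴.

For two large parallel gray plates, q = σ(T₁⁴ − T₂⁴) / (1/ε₁ + 1/ε₂ − 1).
1/ε₁ + 1/ε₂ − 1 = 1/0.24 + 1/0.72 − 1 = 4.556.
T₁⁴ − T₂⁴ = 2.89×10^12 − 2.82×10^11 = 2.61×10^12 K⁴.
q = 5.67×10⁻⁸ × 2.61×10^12 / 4.556 = 32500 W/m².
Q = q·A = 32500 × 2.7 = 87700 W.

Q ≈ 87700 W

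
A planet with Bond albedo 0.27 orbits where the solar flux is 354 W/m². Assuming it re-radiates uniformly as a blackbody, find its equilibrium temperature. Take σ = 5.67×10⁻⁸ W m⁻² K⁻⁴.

T ≈ 184 K

Power absorbed = (1−a)S·πR²; power emitted = 4πR²σT⁴. Equating and cancelling πR²:
T = ((1−a)S / 4σ)^(1/4) = (258 / (4 × 5.67×10⁻⁸))^(1/4) = (1.14×10^9)^(1/4).
T = 184 K.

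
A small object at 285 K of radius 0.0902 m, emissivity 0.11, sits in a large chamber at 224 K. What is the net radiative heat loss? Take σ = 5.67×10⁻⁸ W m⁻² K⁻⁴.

A = 4πr² = 4π × (0.0902)² = 0.102 m².
Q = εσA(T⁴ − T_s⁴). T⁴ − T_s⁴ = (285)⁴ − (224)⁴ = 6.60×10^9 − 2.52×10^9 = 4.08×10^9 K⁴.
Q = 0.11 × 5.67×10⁻⁸ × 0.102 × 4.08×10^9 = 2.60 W.

Q ≈ 2.60 W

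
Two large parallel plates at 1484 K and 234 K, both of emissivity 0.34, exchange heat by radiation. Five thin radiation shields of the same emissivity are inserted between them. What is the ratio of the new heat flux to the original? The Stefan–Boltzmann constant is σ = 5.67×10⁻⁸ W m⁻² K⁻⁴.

ratio ≈ 0.167

With N identical shields there are N+1 = 6 gaps in series, each with the same radiative resistance, so the flux falls to 1/(N+1) of its unshielded value.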